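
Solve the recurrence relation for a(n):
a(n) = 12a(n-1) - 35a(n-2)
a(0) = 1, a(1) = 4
Characteristic equation: x² - 12x + 35 = 0, which factors as (x - (5))(x - (7)) = 0.
Roots r₁ = 5, r₂ = 7 (distinct).
General solution: a(n) = A·(5)^n + B·(7)^n.
From a(0) = 1: A + B = 1.
From a(1) = 4: 5A + 7B = 4.
Solving: A = \frac{3}{2}, B = - \frac{1}{2}.
So a(n) = \frac{3 \cdot 5^{n}}{2} - \frac{7^{n}}{2}.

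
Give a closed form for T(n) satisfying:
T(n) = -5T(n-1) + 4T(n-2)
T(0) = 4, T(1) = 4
Characteristic equation: x² + 5x - 4 = 0.
Discriminant Δ = (-5)² + 4·(4) = 41.
Roots r₁,₂ = (-5 ± √41)/2, so r₁ = - \frac{5}{2} + \frac{\sqrt{41}}{2}, r₂ = - \frac{\sqrt{41}}{2} - \frac{5}{2}.
General solution: T(n) = A·r₁^n + B·r₂^n.
From the initial conditions, A + B = 4 and r₁A + r₂B = 4.
Since r₁ - r₂ = √41: A = (4 - (4)r₂)/√41 = 2 + \frac{14 \sqrt{41}}{41}, and B = 4 - A = 2 - \frac{14 \sqrt{41}}{41}.
So T(n) = \left(2 + \frac{14 \sqrt{41}}{41}\right)\left(- \frac{5}{2} + \frac{\sqrt{41}}{2}\right)^n + \left(2 - \frac{14 \sqrt{41}}{41}\right)\left(- \frac{\sqrt{41}}{2} - \frac{5}{2}\right)^n.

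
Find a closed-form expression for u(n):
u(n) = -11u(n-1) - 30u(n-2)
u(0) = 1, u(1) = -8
Characteristic equation: x² + 11x + 30 = 0, which factors as (x - (-6))(x - (-5)) = 0.
Roots r₁ = -6, r₂ = -5 (distinct).
General solution: u(n) = A·(-6)^n + B·(-5)^n.
From u(0) = 1: A + B = 1.
From u(1) = -8: -6A - 5B = -8.
Solving: A = 3, B = -2.
So u(n) = - 2 \left(-5\right)^{n} + 3 \left(-6\right)^{n}.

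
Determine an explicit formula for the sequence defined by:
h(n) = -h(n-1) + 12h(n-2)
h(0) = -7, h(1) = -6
Characteristic equation: x² + x - 12 = 0, which factors as (x - (3))(x - (-4)) = 0.
Roots r₁ = 3, r₂ = -4 (distinct).
General solution: h(n) = A·(3)^n + B·(-4)^n.
From h(0) = -7: A + B = -7.
From h(1) = -6: 3A - 4B = -6.
Solving: A = - \frac{34}{7}, B = - \frac{15}{7}.
So h(n) = - \frac{15 \left(-4\right)^{n}}{7} - \frac{34 \cdot 3^{n}}{7}.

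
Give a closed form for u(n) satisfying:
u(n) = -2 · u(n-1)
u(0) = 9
Pure geometric recurrence with ratio -2.
By induction u(n) = u(0) · (-2)^n = 9 \left(-2\right)^{n}.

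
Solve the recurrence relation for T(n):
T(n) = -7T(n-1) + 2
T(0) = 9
First-order linear non-homogeneous.
Homogeneous solution: T_h(n) = A·(-7)^n.
Try constant particular solution T_p = K: K = -7K + 2 ⇒ K = \frac{1}{4}.
General: T(n) = A·(-7)^n + \frac{1}{4}.
Apply T(0) = 9: A + \frac{1}{4} = 9 ⇒ A = \frac{35}{4}.
So T(n) = \frac{35 \left(-7\right)^{n}}{4} + \frac{1}{4}.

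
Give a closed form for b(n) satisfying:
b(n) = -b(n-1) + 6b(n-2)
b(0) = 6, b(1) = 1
Characteristic equation: x² + x - 6 = 0, which factors as (x - (-3))(x - (2)) = 0.
Roots r₁ = -3, r₂ = 2 (distinct).
General solution: b(n) = A·(-3)^n + B·(2)^n.
From b(0) = 6: A + B = 6.
From b(1) = 1: -3A + 2B = 1.
Solving: A = \frac{11}{5}, B = \frac{19}{5}.
So b(n) = \frac{11 \left(-3\right)^{n}}{5} + \frac{19 \cdot 2^{n}}{5}.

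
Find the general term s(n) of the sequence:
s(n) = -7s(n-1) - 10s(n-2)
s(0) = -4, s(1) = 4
Characteristic equation: x² + 7x + 10 = 0, which factors as (x - (-2))(x - (-5)) = 0.
Roots r₁ = -2, r₂ = -5 (distinct).
General solution: s(n) = A·(-2)^n + B·(-5)^n.
From s(0) = -4: A + B = -4.
From s(1) = 4: -2A - 5B = 4.
Solving: A = - \frac{16}{3}, B = \frac{4}{3}.
So s(n) = - \frac{16 \left(-2\right)^{n}}{3} + \frac{4 \left(-5\right)^{n}}{3}.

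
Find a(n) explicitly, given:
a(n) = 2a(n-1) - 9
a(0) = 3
First-order linear non-homogeneous.
Homogeneous solution: a_h(n) = A·(2)^n.
Try constant particular solution a_p = K: K = 2K - 9 ⇒ K = 9.
General: a(n) = A·(2)^n + 9.
Apply a(0) = 3: A + 9 = 3 ⇒ A = -6.
So a(n) = 9 - 6 \cdot 2^{n}.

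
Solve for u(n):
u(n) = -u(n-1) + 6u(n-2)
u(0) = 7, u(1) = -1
Characteristic equation: x² + x - 6 = 0, which factors as (x - (2))(x - (-3)) = 0.
Roots r₁ = 2, r₂ = -3 (distinct).
General solution: u(n) = A·(2)^n + B·(-3)^n.
From u(0) = 7: A + B = 7.
From u(1) = -1: 2A - 3B = -1.
Solving: A = 4, B = 3.
So u(n) = 3 \left(-3\right)^{n} + 4 \cdot 2^{n}.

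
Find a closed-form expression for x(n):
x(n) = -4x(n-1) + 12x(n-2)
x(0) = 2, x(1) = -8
Characteristic equation: x² + 4x - 12 = 0, which factors as (x - (2))(x - (-6)) = 0.
Roots r₁ = 2, r₂ = -6 (distinct).
General solution: x(n) = A·(2)^n + B·(-6)^n.
From x(0) = 2: A + B = 2.
From x(1) = -8: 2A - 6B = -8.
Solving: A = \frac{1}{2}, B = \frac{3}{2}.
So x(n) = \frac{3 \left(-6\right)^{n}}{2} + \frac{2^{n}}{2}.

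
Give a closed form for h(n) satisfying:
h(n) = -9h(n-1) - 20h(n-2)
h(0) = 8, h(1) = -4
Characteristic equation: x² + 9x + 20 = 0, which factors as (x - (-5))(x - (-4)) = 0.
Roots r₁ = -5, r₂ = -4 (distinct).
General solution: h(n) = A·(-5)^n + B·(-4)^n.
From h(0) = 8: A + B = 8.
From h(1) = -4: -5A - 4B = -4.
Solving: A = -28, B = 36.
So h(n) = 36 \left(-4\right)^{n} - 28 \left(-5\right)^{n}.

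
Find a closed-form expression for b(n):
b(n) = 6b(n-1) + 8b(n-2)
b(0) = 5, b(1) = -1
Characteristic equation: x² - 6x - 8 = 0.
Discriminant Δ = (6)² + 4·(8) = 68.
Roots r₁,₂ = (6 ± √68)/2, so r₁ = 3 + \sqrt{17}, r₂ = 3 - \sqrt{17}.
General solution: b(n) = A·r₁^n + B·r₂^n.
From the initial conditions, A + B = 5 and r₁A + r₂B = -1.
Since r₁ - r₂ = √68: A = (-1 - (5)r₂)/√68 = \frac{5}{2} - \frac{8 \sqrt{17}}{17}, and B = 5 - A = \frac{8 \sqrt{17}}{17} + \frac{5}{2}.
So b(n) = \left(\frac{5}{2} - \frac{8 \sqrt{17}}{17}\right)\left(3 + \sqrt{17}\right)^n + \left(\frac{8 \sqrt{17}}{17} + \frac{5}{2}\right)\left(3 - \sqrt{17}\right)^n.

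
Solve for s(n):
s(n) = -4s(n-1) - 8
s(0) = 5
First-order linear non-homogeneous.
Homogeneous solution: s_h(n) = A·(-4)^n.
Try constant particular solution s_p = K: K = -4K - 8 ⇒ K = - \frac{8}{5}.
General: s(n) = A·(-4)^n - \frac{8}{5}.
Apply s(0) = 5: A - \frac{8}{5} = 5 ⇒ A = \frac{33}{5}.
So s(n) = \frac{33 \left(-4\right)^{n}}{5} - \frac{8}{5}.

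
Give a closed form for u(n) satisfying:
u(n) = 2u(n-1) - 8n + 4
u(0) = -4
First-order linear with linear forcing.
Homogeneous solution: u_h(n) = A·(2)^n.
Try particular u_p(n) = pn + q. Substituting:
  pn + q = 2(p(n-1) + q) - 8n + 4.
Matching the n-coefficient: p = 2p - 8 ⇒ p = 8.
Matching constants: q = -2p + 2q + 4 ⇒ q = 12.
General: u(n) = A·(2)^n + 8 n + 12.
Apply u(0) = -4: A + 12 = -4 ⇒ A = -16.
So u(n) = - 16 \cdot 2^{n} + 8 n + 12.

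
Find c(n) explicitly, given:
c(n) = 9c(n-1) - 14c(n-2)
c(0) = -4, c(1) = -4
Characteristic equation: x² - 9x + 14 = 0, which factors as (x - (2))(x - (7)) = 0.
Roots r₁ = 2, r₂ = 7 (distinct).
General solution: c(n) = A·(2)^n + B·(7)^n.
From c(0) = -4: A + B = -4.
From c(1) = -4: 2A + 7B = -4.
Solving: A = - \frac{24}{5}, B = \frac{4}{5}.
So c(n) = - \frac{24 \cdot 2^{n}}{5} + \frac{4 \cdot 7^{n}}{5}.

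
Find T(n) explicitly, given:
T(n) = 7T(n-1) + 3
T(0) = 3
First-order linear non-homogeneous.
Homogeneous solution: T_h(n) = A·(7)^n.
Try constant particular solution T_p = K: K = 7K + 3 ⇒ K = - \frac{1}{2}.
General: T(n) = A·(7)^n - \frac{1}{2}.
Apply T(0) = 3: A - \frac{1}{2} = 3 ⇒ A = \frac{7}{2}.
So T(n) = \frac{7 \cdot 7^{n}}{2} - \frac{1}{2}.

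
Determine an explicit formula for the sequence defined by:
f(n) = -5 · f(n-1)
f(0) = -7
Pure geometric recurrence with ratio -5.
By induction f(n) = f(0) · (-5)^n = - 7 \left(-5\right)^{n}.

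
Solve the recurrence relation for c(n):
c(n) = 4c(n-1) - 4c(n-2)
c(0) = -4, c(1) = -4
Characteristic equation: x² - 4x + 4 = 0, which is (x - (2))².
Repeated root r = 2.
General solution: c(n) = (A + Bn)·(2)^n.
From c(0) = -4: A = -4.
From c(1) = -4: (A + B)·(2) = -4 ⇒ B = 2.
So c(n) = \left(2 n - 4\right) \cdot (2)^n.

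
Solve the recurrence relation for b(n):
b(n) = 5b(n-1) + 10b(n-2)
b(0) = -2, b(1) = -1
Characteristic equation: x² - 5x - 10 = 0.
Discriminant Δ = (5)² + 4·(10) = 65.
Roots r₁,₂ = (5 ± √65)/2, so r₁ = \frac{5}{2} + \frac{\sqrt{65}}{2}, r₂ = \frac{5}{2} - \frac{\sqrt{65}}{2}.
General solution: b(n) = A·r₁^n + B·r₂^n.
From the initial conditions, A + B = -2 and r₁A + r₂B = -1.
Since r₁ - r₂ = √65: A = (-1 - (-2)r₂)/√65 = -1 + \frac{4 \sqrt{65}}{65}, and B = -2 - A = -1 - \frac{4 \sqrt{65}}{65}.
So b(n) = \left(-1 + \frac{4 \sqrt{65}}{65}\right)\left(\frac{5}{2} + \frac{\sqrt{65}}{2}\right)^n + \left(-1 - \frac{4 \sqrt{65}}{65}\right)\left(\frac{5}{2} - \frac{\sqrt{65}}{2}\right)^n.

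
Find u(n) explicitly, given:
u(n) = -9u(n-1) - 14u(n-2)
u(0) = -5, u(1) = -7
Characteristic equation: x² + 9x + 14 = 0, which factors as (x - (-2))(x - (-7)) = 0.
Roots r₁ = -2, r₂ = -7 (distinct).
General solution: u(n) = A·(-2)^n + B·(-7)^n.
From u(0) = -5: A + B = -5.
From u(1) = -7: -2A - 7B = -7.
Solving: A = - \frac{42}{5}, B = \frac{17}{5}.
So u(n) = - \frac{42 \left(-2\right)^{n}}{5} + \frac{17 \left(-7\right)^{n}}{5}.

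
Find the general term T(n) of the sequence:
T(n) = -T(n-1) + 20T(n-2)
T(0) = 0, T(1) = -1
Characteristic equation: x² + x - 20 = 0, which factors as (x - (-5))(x - (4)) = 0.
Roots r₁ = -5, r₂ = 4 (distinct).
General solution: T(n) = A·(-5)^n + B·(4)^n.
From T(0) = 0: A + B = 0.
From T(1) = -1: -5A + 4B = -1.
Solving: A = \frac{1}{9}, B = - \frac{1}{9}.
So T(n) = \frac{\left(-5\right)^{n}}{9} - \frac{4^{n}}{9}.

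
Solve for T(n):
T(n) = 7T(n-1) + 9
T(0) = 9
First-order linear non-homogeneous.
Homogeneous solution: T_h(n) = A·(7)^n.
Try constant particular solution T_p = K: K = 7K + 9 ⇒ K = - \frac{3}{2}.
General: T(n) = A·(7)^n - \frac{3}{2}.
Apply T(0) = 9: A - \frac{3}{2} = 9 ⇒ A = \frac{21}{2}.
So T(n) = \frac{21 \cdot 7^{n}}{2} - \frac{3}{2}.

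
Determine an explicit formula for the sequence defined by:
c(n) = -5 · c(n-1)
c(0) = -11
Pure geometric recurrence with ratio -5.
By induction c(n) = c(0) · (-5)^n = - 11 \left(-5\right)^{n}.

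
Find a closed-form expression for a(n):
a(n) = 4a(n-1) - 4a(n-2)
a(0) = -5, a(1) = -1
Characteristic equation: x² - 4x + 4 = 0, which is (x - (2))².
Repeated root r = 2.
General solution: a(n) = (A + Bn)·(2)^n.
From a(0) = -5: A = -5.
From a(1) = -1: (A + B)·(2) = -1 ⇒ B = \frac{9}{2}.
So a(n) = \left(\frac{9 n}{2} - 5\right) \cdot (2)^n.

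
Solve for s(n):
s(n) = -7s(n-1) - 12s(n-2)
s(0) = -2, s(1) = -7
Characteristic equation: x² + 7x + 12 = 0, which factors as (x - (-4))(x - (-3)) = 0.
Roots r₁ = -4, r₂ = -3 (distinct).
General solution: s(n) = A·(-4)^n + B·(-3)^n.
From s(0) = -2: A + B = -2.
From s(1) = -7: -4A - 3B = -7.
Solving: A = 13, B = -15.
So s(n) = - 15 \left(-3\right)^{n} + 13 \left(-4\right)^{n}.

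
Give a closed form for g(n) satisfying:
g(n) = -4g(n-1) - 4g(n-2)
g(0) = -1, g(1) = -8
Characteristic equation: x² + 4x + 4 = 0, which is (x - (-2))².
Repeated root r = -2.
General solution: g(n) = (A + Bn)·(-2)^n.
From g(0) = -1: A = -1.
From g(1) = -8: (A + B)·(-2) = -8 ⇒ B = 5.
So g(n) = \left(5 n - 1\right) \cdot (-2)^n.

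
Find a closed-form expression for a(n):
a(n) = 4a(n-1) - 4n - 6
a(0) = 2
First-order linear with linear forcing.
Homogeneous solution: a_h(n) = A·(4)^n.
Try particular a_p(n) = pn + q. Substituting:
  pn + q = 4(p(n-1) + q) - 4n - 6.
Matching the n-coefficient: p = 4p - 4 ⇒ p = \frac{4}{3}.
Matching constants: q = -4p + 4q - 6 ⇒ q = \frac{34}{9}.
General: a(n) = A·(4)^n + \frac{4 n}{3} + \frac{34}{9}.
Apply a(0) = 2: A + \frac{34}{9} = 2 ⇒ A = - \frac{16}{9}.
So a(n) = - \frac{16 \cdot 4^{n}}{9} + \frac{4 n}{3} + \frac{34}{9}.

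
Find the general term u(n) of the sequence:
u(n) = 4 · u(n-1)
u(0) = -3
Pure geometric recurrence with ratio 4.
By induction u(n) = u(0) · (4)^n = - 3 \cdot 4^{n}.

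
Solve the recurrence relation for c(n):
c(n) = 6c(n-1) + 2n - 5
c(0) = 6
First-order linear with linear forcing.
Homogeneous solution: c_h(n) = A·(6)^n.
Try particular c_p(n) = pn + q. Substituting:
  pn + q = 6(p(n-1) + q) + 2n - 5.
Matching the n-coefficient: p = 6p + 2 ⇒ p = - \frac{2}{5}.
Matching constants: q = -6p + 6q - 5 ⇒ q = \frac{13}{25}.
General: c(n) = A·(6)^n - \frac{2 n}{5} + \frac{13}{25}.
Apply c(0) = 6: A + \frac{13}{25} = 6 ⇒ A = \frac{137}{25}.
So c(n) = \frac{137 \cdot 6^{n}}{25} - \frac{2 n}{5} + \frac{13}{25}.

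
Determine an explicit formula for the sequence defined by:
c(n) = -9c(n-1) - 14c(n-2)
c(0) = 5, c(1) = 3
Characteristic equation: x² + 9x + 14 = 0, which factors as (x - (-7))(x - (-2)) = 0.
Roots r₁ = -7, r₂ = -2 (distinct).
General solution: c(n) = A·(-7)^n + B·(-2)^n.
From c(0) = 5: A + B = 5.
From c(1) = 3: -7A - 2B = 3.
Solving: A = - \frac{13}{5}, B = \frac{38}{5}.
So c(n) = \frac{38 \left(-2\right)^{n}}{5} - \frac{13 \left(-7\right)^{n}}{5}.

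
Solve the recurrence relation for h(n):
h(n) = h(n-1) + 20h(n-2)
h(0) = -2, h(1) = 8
Characteristic equation: x² - x - 20 = 0, which factors as (x - (5))(x - (-4)) = 0.
Roots r₁ = 5, r₂ = -4 (distinct).
General solution: h(n) = A·(5)^n + B·(-4)^n.
From h(0) = -2: A + B = -2.
From h(1) = 8: 5A - 4B = 8.
Solving: A = 0, B = -2.
So h(n) = - 2 \left(-4\right)^{n}.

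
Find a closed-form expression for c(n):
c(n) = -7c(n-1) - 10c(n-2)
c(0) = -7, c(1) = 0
Characteristic equation: x² + 7x + 10 = 0, which factors as (x - (-2))(x - (-5)) = 0.
Roots r₁ = -2, r₂ = -5 (distinct).
General solution: c(n) = A·(-2)^n + B·(-5)^n.
From c(0) = -7: A + B = -7.
From c(1) = 0: -2A - 5B = 0.
Solving: A = - \frac{35}{3}, B = \frac{14}{3}.
So c(n) = - \frac{35 \left(-2\right)^{n}}{3} + \frac{14 \left(-5\right)^{n}}{3}.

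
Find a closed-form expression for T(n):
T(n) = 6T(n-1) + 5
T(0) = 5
First-order linear non-homogeneous.
Homogeneous solution: T_h(n) = A·(6)^n.
Try constant particular solution T_p = K: K = 6K + 5 ⇒ K = -1.
General: T(n) = A·(6)^n - 1.
Apply T(0) = 5: A - 1 = 5 ⇒ A = 6.
So T(n) = 6 \cdot 6^{n} - 1.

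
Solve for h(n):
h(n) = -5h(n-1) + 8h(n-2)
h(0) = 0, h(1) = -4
Characteristic equation: x² + 5x - 8 = 0.
Discriminant Δ = (-5)² + 4·(8) = 57.
Roots r₁,₂ = (-5 ± √57)/2, so r₁ = - \frac{5}{2} + \frac{\sqrt{57}}{2}, r₂ = - \frac{\sqrt{57}}{2} - \frac{5}{2}.
General solution: h(n) = A·r₁^n + B·r₂^n.
From the initial conditions, A + B = 0 and r₁A + r₂B = -4.
Since r₁ - r₂ = √57: A = (-4 - (0)r₂)/√57 = - \frac{4 \sqrt{57}}{57}, and B = 0 - A = \frac{4 \sqrt{57}}{57}.
So h(n) = \left(- \frac{4 \sqrt{57}}{57}\right)\left(- \frac{5}{2} + \frac{\sqrt{57}}{2}\right)^n + \left(\frac{4 \sqrt{57}}{57}\right)\left(- \frac{\sqrt{57}}{2} - \frac{5}{2}\right)^n.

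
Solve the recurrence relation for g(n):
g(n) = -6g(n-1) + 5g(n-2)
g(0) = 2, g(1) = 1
Characteristic equation: x² + 6x - 5 = 0.
Discriminant Δ = (-6)² + 4·(5) = 56.
Roots r₁,₂ = (-6 ± √56)/2, so r₁ = -3 + \sqrt{14}, r₂ = - \sqrt{14} - 3.
General solution: g(n) = A·r₁^n + B·r₂^n.
From the initial conditions, A + B = 2 and r₁A + r₂B = 1.
Since r₁ - r₂ = √56: A = (1 - (2)r₂)/√56 = \frac{\sqrt{14}}{4} + 1, and B = 2 - A = 1 - \frac{\sqrt{14}}{4}.
So g(n) = \left(\frac{\sqrt{14}}{4} + 1\right)\left(-3 + \sqrt{14}\right)^n + \left(1 - \frac{\sqrt{14}}{4}\right)\left(- \sqrt{14} - 3\right)^n.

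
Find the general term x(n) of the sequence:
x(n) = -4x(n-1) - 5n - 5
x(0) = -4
First-order linear with linear forcing.
Homogeneous solution: x_h(n) = A·(-4)^n.
Try particular x_p(n) = pn + q. Substituting:
  pn + q = -4(p(n-1) + q) - 5n - 5.
Matching the n-coefficient: p = -4p - 5 ⇒ p = -1.
Matching constants: q = 4p - 4q - 5 ⇒ q = - \frac{9}{5}.
General: x(n) = A·(-4)^n - n - \frac{9}{5}.
Apply x(0) = -4: A - \frac{9}{5} = -4 ⇒ A = - \frac{11}{5}.
So x(n) = - \frac{11 \left(-4\right)^{n}}{5} - n - \frac{9}{5}.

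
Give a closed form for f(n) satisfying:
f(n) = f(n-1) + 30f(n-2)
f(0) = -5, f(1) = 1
Characteristic equation: x² - x - 30 = 0, which factors as (x - (6))(x - (-5)) = 0.
Roots r₁ = 6, r₂ = -5 (distinct).
General solution: f(n) = A·(6)^n + B·(-5)^n.
From f(0) = -5: A + B = -5.
From f(1) = 1: 6A - 5B = 1.
Solving: A = - \frac{24}{11}, B = - \frac{31}{11}.
So f(n) = - \frac{31 \left(-5\right)^{n}}{11} - \frac{24 \cdot 6^{n}}{11}.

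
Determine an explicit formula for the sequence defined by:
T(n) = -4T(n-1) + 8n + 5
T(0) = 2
First-order linear with linear forcing.
Homogeneous solution: T_h(n) = A·(-4)^n.
Try particular T_p(n) = pn + q. Substituting:
  pn + q = -4(p(n-1) + q) + 8n + 5.
Matching the n-coefficient: p = -4p + 8 ⇒ p = \frac{8}{5}.
Matching constants: q = 4p - 4q + 5 ⇒ q = \frac{57}{25}.
General: T(n) = A·(-4)^n + \frac{8 n}{5} + \frac{57}{25}.
Apply T(0) = 2: A + \frac{57}{25} = 2 ⇒ A = - \frac{7}{25}.
So T(n) = - \frac{7 \left(-4\right)^{n}}{25} + \frac{8 n}{5} + \frac{57}{25}.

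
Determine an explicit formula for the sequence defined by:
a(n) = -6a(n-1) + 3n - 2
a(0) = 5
First-order linear with linear forcing.
Homogeneous solution: a_h(n) = A·(-6)^n.
Try particular a_p(n) = pn + q. Substituting:
  pn + q = -6(p(n-1) + q) + 3n - 2.
Matching the n-coefficient: p = -6p + 3 ⇒ p = \frac{3}{7}.
Matching constants: q = 6p - 6q - 2 ⇒ q = \frac{4}{49}.
General: a(n) = A·(-6)^n + \frac{3 n}{7} + \frac{4}{49}.
Apply a(0) = 5: A + \frac{4}{49} = 5 ⇒ A = \frac{241}{49}.
So a(n) = \frac{241 \left(-6\right)^{n}}{49} + \frac{3 n}{7} + \frac{4}{49}.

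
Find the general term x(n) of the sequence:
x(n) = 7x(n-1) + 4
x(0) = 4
First-order linear non-homogeneous.
Homogeneous solution: x_h(n) = A·(7)^n.
Try constant particular solution x_p = K: K = 7K + 4 ⇒ K = - \frac{2}{3}.
General: x(n) = A·(7)^n - \frac{2}{3}.
Apply x(0) = 4: A - \frac{2}{3} = 4 ⇒ A = \frac{14}{3}.
So x(n) = \frac{14 \cdot 7^{n}}{3} - \frac{2}{3}.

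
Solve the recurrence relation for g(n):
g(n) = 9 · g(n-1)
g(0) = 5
Pure geometric recurrence with ratio 9.
By induction g(n) = g(0) · (9)^n = 5 \cdot 9^{n}.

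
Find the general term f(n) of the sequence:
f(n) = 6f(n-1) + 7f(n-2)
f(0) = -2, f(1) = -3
Characteristic equation: x² - 6x - 7 = 0, which factors as (x - (7))(x - (-1)) = 0.
Roots r₁ = 7, r₂ = -1 (distinct).
General solution: f(n) = A·(7)^n + B·(-1)^n.
From f(0) = -2: A + B = -2.
From f(1) = -3: 7A - B = -3.
Solving: A = - \frac{5}{8}, B = - \frac{11}{8}.
So f(n) = - \frac{11 \left(-1\right)^{n}}{8} - \frac{5 \cdot 7^{n}}{8}.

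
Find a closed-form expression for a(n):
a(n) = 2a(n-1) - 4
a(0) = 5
First-order linear non-homogeneous.
Homogeneous solution: a_h(n) = A·(2)^n.
Try constant particular solution a_p = K: K = 2K - 4 ⇒ K = 4.
General: a(n) = A·(2)^n + 4.
Apply a(0) = 5: A + 4 = 5 ⇒ A = 1.
So a(n) = 2^{n} + 4.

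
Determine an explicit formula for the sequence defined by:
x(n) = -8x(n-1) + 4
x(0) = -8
First-order linear non-homogeneous.
Homogeneous solution: x_h(n) = A·(-8)^n.
Try constant particular solution x_p = K: K = -8K + 4 ⇒ K = \frac{4}{9}.
General: x(n) = A·(-8)^n + \frac{4}{9}.
Apply x(0) = -8: A + \frac{4}{9} = -8 ⇒ A = - \frac{76}{9}.
So x(n) = \frac{4}{9} - \frac{76 \left(-8\right)^{n}}{9}.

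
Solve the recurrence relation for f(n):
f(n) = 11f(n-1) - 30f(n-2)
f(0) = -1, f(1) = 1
Characteristic equation: x² - 11x + 30 = 0, which factors as (x - (6))(x - (5)) = 0.
Roots r₁ = 6, r₂ = 5 (distinct).
General solution: f(n) = A·(6)^n + B·(5)^n.
From f(0) = -1: A + B = -1.
From f(1) = 1: 6A + 5B = 1.
Solving: A = 6, B = -7.
So f(n) = - 7 \cdot 5^{n} + 6 \cdot 6^{n}.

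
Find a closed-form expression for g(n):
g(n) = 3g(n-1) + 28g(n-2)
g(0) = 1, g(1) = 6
Characteristic equation: x² - 3x - 28 = 0, which factors as (x - (-4))(x - (7)) = 0.
Roots r₁ = -4, r₂ = 7 (distinct).
General solution: g(n) = A·(-4)^n + B·(7)^n.
From g(0) = 1: A + B = 1.
From g(1) = 6: -4A + 7B = 6.
Solving: A = \frac{1}{11}, B = \frac{10}{11}.
So g(n) = \frac{\left(-4\right)^{n}}{11} + \frac{10 \cdot 7^{n}}{11}.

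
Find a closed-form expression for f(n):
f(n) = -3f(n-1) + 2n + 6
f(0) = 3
First-order linear with linear forcing.
Homogeneous solution: f_h(n) = A·(-3)^n.
Try particular f_p(n) = pn + q. Substituting:
  pn + q = -3(p(n-1) + q) + 2n + 6.
Matching the n-coefficient: p = -3p + 2 ⇒ p = \frac{1}{2}.
Matching constants: q = 3p - 3q + 6 ⇒ q = \frac{15}{8}.
General: f(n) = A·(-3)^n + \frac{n}{2} + \frac{15}{8}.
Apply f(0) = 3: A + \frac{15}{8} = 3 ⇒ A = \frac{9}{8}.
So f(n) = \frac{9 \left(-3\right)^{n}}{8} + \frac{n}{2} + \frac{15}{8}.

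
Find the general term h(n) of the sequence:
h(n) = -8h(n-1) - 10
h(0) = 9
First-order linear non-homogeneous.
Homogeneous solution: h_h(n) = A·(-8)^n.
Try constant particular solution h_p = K: K = -8K - 10 ⇒ K = - \frac{10}{9}.
General: h(n) = A·(-8)^n - \frac{10}{9}.
Apply h(0) = 9: A - \frac{10}{9} = 9 ⇒ A = \frac{91}{9}.
So h(n) = \frac{91 \left(-8\right)^{n}}{9} - \frac{10}{9}.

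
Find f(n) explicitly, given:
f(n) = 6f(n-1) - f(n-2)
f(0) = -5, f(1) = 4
Characteristic equation: x² - 6x + 1 = 0.
Discriminant Δ = (6)² + 4·(-1) = 32.
Roots r₁,₂ = (6 ± √32)/2, so r₁ = 2 \sqrt{2} + 3, r₂ = 3 - 2 \sqrt{2}.
General solution: f(n) = A·r₁^n + B·r₂^n.
From the initial conditions, A + B = -5 and r₁A + r₂B = 4.
Since r₁ - r₂ = √32: A = (4 - (-5)r₂)/√32 = - \frac{5}{2} + \frac{19 \sqrt{2}}{8}, and B = -5 - A = - \frac{19 \sqrt{2}}{8} - \frac{5}{2}.
So f(n) = \left(- \frac{5}{2} + \frac{19 \sqrt{2}}{8}\right)\left(2 \sqrt{2} + 3\right)^n + \left(- \frac{19 \sqrt{2}}{8} - \frac{5}{2}\right)\left(3 - 2 \sqrt{2}\right)^n.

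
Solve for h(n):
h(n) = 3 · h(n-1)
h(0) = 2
Pure geometric recurrence with ratio 3.
By induction h(n) = h(0) · (3)^n = 2 \cdot 3^{n}.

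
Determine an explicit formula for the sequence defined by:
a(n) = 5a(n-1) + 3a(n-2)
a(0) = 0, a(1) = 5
Characteristic equation: x² - 5x - 3 = 0.
Discriminant Δ = (5)² + 4·(3) = 37.
Roots r₁,₂ = (5 ± √37)/2, so r₁ = \frac{5}{2} + \frac{\sqrt{37}}{2}, r₂ = \frac{5}{2} - \frac{\sqrt{37}}{2}.
General solution: a(n) = A·r₁^n + B·r₂^n.
From the initial conditions, A + B = 0 and r₁A + r₂B = 5.
Since r₁ - r₂ = √37: A = (5 - (0)r₂)/√37 = \frac{5 \sqrt{37}}{37}, and B = 0 - A = - \frac{5 \sqrt{37}}{37}.
So a(n) = \left(\frac{5 \sqrt{37}}{37}\right)\left(\frac{5}{2} + \frac{\sqrt{37}}{2}\right)^n + \left(- \frac{5 \sqrt{37}}{37}\right)\left(\frac{5}{2} - \frac{\sqrt{37}}{2}\right)^n.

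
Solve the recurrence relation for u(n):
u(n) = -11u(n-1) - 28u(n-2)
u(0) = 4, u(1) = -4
Characteristic equation: x² + 11x + 28 = 0, which factors as (x - (-7))(x - (-4)) = 0.
Roots r₁ = -7, r₂ = -4 (distinct).
General solution: u(n) = A·(-7)^n + B·(-4)^n.
From u(0) = 4: A + B = 4.
From u(1) = -4: -7A - 4B = -4.
Solving: A = -4, B = 8.
So u(n) = 8 \left(-4\right)^{n} - 4 \left(-7\right)^{n}.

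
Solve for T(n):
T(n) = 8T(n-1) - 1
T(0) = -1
First-order linear non-homogeneous.
Homogeneous solution: T_h(n) = A·(8)^n.
Try constant particular solution T_p = K: K = 8K - 1 ⇒ K = \frac{1}{7}.
General: T(n) = A·(8)^n + \frac{1}{7}.
Apply T(0) = -1: A + \frac{1}{7} = -1 ⇒ A = - \frac{8}{7}.
So T(n) = \frac{1}{7} - \frac{8 \cdot 8^{n}}{7}.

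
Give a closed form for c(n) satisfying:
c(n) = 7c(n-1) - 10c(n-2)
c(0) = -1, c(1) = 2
Characteristic equation: x² - 7x + 10 = 0, which factors as (x - (2))(x - (5)) = 0.
Roots r₁ = 2, r₂ = 5 (distinct).
General solution: c(n) = A·(2)^n + B·(5)^n.
From c(0) = -1: A + B = -1.
From c(1) = 2: 2A + 5B = 2.
Solving: A = - \frac{7}{3}, B = \frac{4}{3}.
So c(n) = - \frac{7 \cdot 2^{n}}{3} + \frac{4 \cdot 5^{n}}{3}.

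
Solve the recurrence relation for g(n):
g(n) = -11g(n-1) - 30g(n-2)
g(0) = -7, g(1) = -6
Characteristic equation: x² + 11x + 30 = 0, which factors as (x - (-6))(x - (-5)) = 0.
Roots r₁ = -6, r₂ = -5 (distinct).
General solution: g(n) = A·(-6)^n + B·(-5)^n.
From g(0) = -7: A + B = -7.
From g(1) = -6: -6A - 5B = -6.
Solving: A = 41, B = -48.
So g(n) = - 48 \left(-5\right)^{n} + 41 \left(-6\right)^{n}.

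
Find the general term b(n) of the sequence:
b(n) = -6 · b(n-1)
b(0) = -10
Pure geometric recurrence with ratio -6.
By induction b(n) = b(0) · (-6)^n = - 10 \left(-6\right)^{n}.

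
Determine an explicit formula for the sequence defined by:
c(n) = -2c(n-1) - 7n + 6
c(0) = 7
First-order linear with linear forcing.
Homogeneous solution: c_h(n) = A·(-2)^n.
Try particular c_p(n) = pn + q. Substituting:
  pn + q = -2(p(n-1) + q) - 7n + 6.
Matching the n-coefficient: p = -2p - 7 ⇒ p = - \frac{7}{3}.
Matching constants: q = 2p - 2q + 6 ⇒ q = \frac{4}{9}.
General: c(n) = A·(-2)^n - \frac{7 n}{3} + \frac{4}{9}.
Apply c(0) = 7: A + \frac{4}{9} = 7 ⇒ A = \frac{59}{9}.
So c(n) = \frac{59 \left(-2\right)^{n}}{9} - \frac{7 n}{3} + \frac{4}{9}.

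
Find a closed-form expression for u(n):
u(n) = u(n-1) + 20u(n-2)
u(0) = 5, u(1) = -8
Characteristic equation: x² - x - 20 = 0, which factors as (x - (-4))(x - (5)) = 0.
Roots r₁ = -4, r₂ = 5 (distinct).
General solution: u(n) = A·(-4)^n + B·(5)^n.
From u(0) = 5: A + B = 5.
From u(1) = -8: -4A + 5B = -8.
Solving: A = \frac{11}{3}, B = \frac{4}{3}.
So u(n) = \frac{11 \left(-4\right)^{n}}{3} + \frac{4 \cdot 5^{n}}{3}.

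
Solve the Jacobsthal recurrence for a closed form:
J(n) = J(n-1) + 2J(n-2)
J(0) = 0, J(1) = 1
This is the Jacobsthal sequence.
Characteristic equation: x² - x - 2 = 0; roots r₁ = 2, r₂ = -1.
General: J(n) = A·r₁^n + B·r₂^n. Solving with J(0)=0, J(1)=1 gives A = \frac{1}{3}, B = - \frac{1}{3}.
So J(n) = - \frac{\left(-1\right)^{n}}{3} + \frac{2^{n}}{3}.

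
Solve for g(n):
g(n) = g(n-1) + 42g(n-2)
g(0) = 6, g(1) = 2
Characteristic equation: x² - x - 42 = 0, which factors as (x - (7))(x - (-6)) = 0.
Roots r₁ = 7, r₂ = -6 (distinct).
General solution: g(n) = A·(7)^n + B·(-6)^n.
From g(0) = 6: A + B = 6.
From g(1) = 2: 7A - 6B = 2.
Solving: A = \frac{38}{13}, B = \frac{40}{13}.
So g(n) = \frac{40 \left(-6\right)^{n}}{13} + \frac{38 \cdot 7^{n}}{13}.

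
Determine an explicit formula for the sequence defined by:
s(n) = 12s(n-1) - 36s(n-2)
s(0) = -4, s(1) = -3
Characteristic equation: x² - 12x + 36 = 0, which is (x - (6))².
Repeated root r = 6.
General solution: s(n) = (A + Bn)·(6)^n.
From s(0) = -4: A = -4.
From s(1) = -3: (A + B)·(6) = -3 ⇒ B = \frac{7}{2}.
So s(n) = \left(\frac{7 n}{2} - 4\right) \cdot (6)^n.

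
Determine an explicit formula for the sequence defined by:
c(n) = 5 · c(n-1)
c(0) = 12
Pure geometric recurrence with ratio 5.
By induction c(n) = c(0) · (5)^n = 12 \cdot 5^{n}.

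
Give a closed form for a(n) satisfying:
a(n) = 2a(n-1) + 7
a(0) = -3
First-order linear non-homogeneous.
Homogeneous solution: a_h(n) = A·(2)^n.
Try constant particular solution a_p = K: K = 2K + 7 ⇒ K = -7.
General: a(n) = A·(2)^n - 7.
Apply a(0) = -3: A - 7 = -3 ⇒ A = 4.
So a(n) = 4 \cdot 2^{n} - 7.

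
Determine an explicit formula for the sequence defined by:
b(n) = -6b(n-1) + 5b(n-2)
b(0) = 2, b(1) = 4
Characteristic equation: x² + 6x - 5 = 0.
Discriminant Δ = (-6)² + 4·(5) = 56.
Roots r₁,₂ = (-6 ± √56)/2, so r₁ = -3 + \sqrt{14}, r₂ = - \sqrt{14} - 3.
General solution: b(n) = A·r₁^n + B·r₂^n.
From the initial conditions, A + B = 2 and r₁A + r₂B = 4.
Since r₁ - r₂ = √56: A = (4 - (2)r₂)/√56 = 1 + \frac{5 \sqrt{14}}{14}, and B = 2 - A = 1 - \frac{5 \sqrt{14}}{14}.
So b(n) = \left(1 + \frac{5 \sqrt{14}}{14}\right)\left(-3 + \sqrt{14}\right)^n + \left(1 - \frac{5 \sqrt{14}}{14}\right)\left(- \sqrt{14} - 3\right)^n.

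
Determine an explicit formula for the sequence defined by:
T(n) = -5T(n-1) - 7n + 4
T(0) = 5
First-order linear with linear forcing.
Homogeneous solution: T_h(n) = A·(-5)^n.
Try particular T_p(n) = pn + q. Substituting:
  pn + q = -5(p(n-1) + q) - 7n + 4.
Matching the n-coefficient: p = -5p - 7 ⇒ p = - \frac{7}{6}.
Matching constants: q = 5p - 5q + 4 ⇒ q = - \frac{11}{36}.
General: T(n) = A·(-5)^n - \frac{7 n}{6} - \frac{11}{36}.
Apply T(0) = 5: A - \frac{11}{36} = 5 ⇒ A = \frac{191}{36}.
So T(n) = \frac{191 \left(-5\right)^{n}}{36} - \frac{7 n}{6} - \frac{11}{36}.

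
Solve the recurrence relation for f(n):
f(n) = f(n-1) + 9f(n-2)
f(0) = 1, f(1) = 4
Characteristic equation: x² - x - 9 = 0.
Discriminant Δ = (1)² + 4·(9) = 37.
Roots r₁,₂ = (1 ± √37)/2, so r₁ = \frac{1}{2} + \frac{\sqrt{37}}{2}, r₂ = \frac{1}{2} - \frac{\sqrt{37}}{2}.
General solution: f(n) = A·r₁^n + B·r₂^n.
From the initial conditions, A + B = 1 and r₁A + r₂B = 4.
Since r₁ - r₂ = √37: A = (4 - (1)r₂)/√37 = \frac{1}{2} + \frac{7 \sqrt{37}}{74}, and B = 1 - A = \frac{1}{2} - \frac{7 \sqrt{37}}{74}.
So f(n) = \left(\frac{1}{2} + \frac{7 \sqrt{37}}{74}\right)\left(\frac{1}{2} + \frac{\sqrt{37}}{2}\right)^n + \left(\frac{1}{2} - \frac{7 \sqrt{37}}{74}\right)\left(\frac{1}{2} - \frac{\sqrt{37}}{2}\right)^n.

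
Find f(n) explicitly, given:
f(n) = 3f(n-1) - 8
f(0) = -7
First-order linear non-homogeneous.
Homogeneous solution: f_h(n) = A·(3)^n.
Try constant particular solution f_p = K: K = 3K - 8 ⇒ K = 4.
General: f(n) = A·(3)^n + 4.
Apply f(0) = -7: A + 4 = -7 ⇒ A = -11.
So f(n) = 4 - 11 \cdot 3^{n}.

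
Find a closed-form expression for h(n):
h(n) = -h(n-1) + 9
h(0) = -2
First-order linear non-homogeneous.
Homogeneous solution: h_h(n) = A·(-1)^n.
Try constant particular solution h_p = K: K = -K + 9 ⇒ K = \frac{9}{2}.
General: h(n) = A·(-1)^n + \frac{9}{2}.
Apply h(0) = -2: A + \frac{9}{2} = -2 ⇒ A = - \frac{13}{2}.
So h(n) = \frac{9}{2} - \frac{13 \left(-1\right)^{n}}{2}.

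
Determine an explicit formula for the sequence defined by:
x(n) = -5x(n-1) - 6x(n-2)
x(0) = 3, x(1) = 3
Characteristic equation: x² + 5x + 6 = 0, which factors as (x - (-2))(x - (-3)) = 0.
Roots r₁ = -2, r₂ = -3 (distinct).
General solution: x(n) = A·(-2)^n + B·(-3)^n.
From x(0) = 3: A + B = 3.
From x(1) = 3: -2A - 3B = 3.
Solving: A = 12, B = -9.
So x(n) = 12 \left(-2\right)^{n} - 9 \left(-3\right)^{n}.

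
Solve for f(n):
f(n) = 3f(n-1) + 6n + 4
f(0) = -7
First-order linear with linear forcing.
Homogeneous solution: f_h(n) = A·(3)^n.
Try particular f_p(n) = pn + q. Substituting:
  pn + q = 3(p(n-1) + q) + 6n + 4.
Matching the n-coefficient: p = 3p + 6 ⇒ p = -3.
Matching constants: q = -3p + 3q + 4 ⇒ q = - \frac{13}{2}.
General: f(n) = A·(3)^n - 3 n - \frac{13}{2}.
Apply f(0) = -7: A - \frac{13}{2} = -7 ⇒ A = - \frac{1}{2}.
So f(n) = - \frac{3^{n}}{2} - 3 n - \frac{13}{2}.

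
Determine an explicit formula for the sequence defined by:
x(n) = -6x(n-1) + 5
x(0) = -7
First-order linear non-homogeneous.
Homogeneous solution: x_h(n) = A·(-6)^n.
Try constant particular solution x_p = K: K = -6K + 5 ⇒ K = \frac{5}{7}.
General: x(n) = A·(-6)^n + \frac{5}{7}.
Apply x(0) = -7: A + \frac{5}{7} = -7 ⇒ A = - \frac{54}{7}.
So x(n) = \frac{5}{7} - \frac{54 \left(-6\right)^{n}}{7}.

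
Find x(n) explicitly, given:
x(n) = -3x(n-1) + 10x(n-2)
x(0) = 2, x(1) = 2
Characteristic equation: x² + 3x - 10 = 0, which factors as (x - (-5))(x - (2)) = 0.
Roots r₁ = -5, r₂ = 2 (distinct).
General solution: x(n) = A·(-5)^n + B·(2)^n.
From x(0) = 2: A + B = 2.
From x(1) = 2: -5A + 2B = 2.
Solving: A = \frac{2}{7}, B = \frac{12}{7}.
So x(n) = \frac{2 \left(-5\right)^{n}}{7} + \frac{12 \cdot 2^{n}}{7}.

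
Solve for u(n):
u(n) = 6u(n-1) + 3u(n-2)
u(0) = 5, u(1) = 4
Characteristic equation: x² - 6x - 3 = 0.
Discriminant Δ = (6)² + 4·(3) = 48.
Roots r₁,₂ = (6 ± √48)/2, so r₁ = 3 + 2 \sqrt{3}, r₂ = 3 - 2 \sqrt{3}.
General solution: u(n) = A·r₁^n + B·r₂^n.
From the initial conditions, A + B = 5 and r₁A + r₂B = 4.
Since r₁ - r₂ = √48: A = (4 - (5)r₂)/√48 = \frac{5}{2} - \frac{11 \sqrt{3}}{12}, and B = 5 - A = \frac{11 \sqrt{3}}{12} + \frac{5}{2}.
So u(n) = \left(\frac{5}{2} - \frac{11 \sqrt{3}}{12}\right)\left(3 + 2 \sqrt{3}\right)^n + \left(\frac{11 \sqrt{3}}{12} + \frac{5}{2}\right)\left(3 - 2 \sqrt{3}\right)^n.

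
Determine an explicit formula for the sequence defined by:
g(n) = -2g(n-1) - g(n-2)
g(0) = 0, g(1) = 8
Characteristic equation: x² + 2x + 1 = 0, which is (x - (-1))².
Repeated root r = -1.
General solution: g(n) = (A + Bn)·(-1)^n.
From g(0) = 0: A = 0.
From g(1) = 8: (A + B)·(-1) = 8 ⇒ B = -8.
So g(n) = \left(- 8 n\right) \cdot (-1)^n.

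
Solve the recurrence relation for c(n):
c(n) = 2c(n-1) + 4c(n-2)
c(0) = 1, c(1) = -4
Characteristic equation: x² - 2x - 4 = 0.
Discriminant Δ = (2)² + 4·(4) = 20.
Roots r₁,₂ = (2 ± √20)/2, so r₁ = 1 + \sqrt{5}, r₂ = 1 - \sqrt{5}.
General solution: c(n) = A·r₁^n + B·r₂^n.
From the initial conditions, A + B = 1 and r₁A + r₂B = -4.
Since r₁ - r₂ = √20: A = (-4 - (1)r₂)/√20 = \frac{1}{2} - \frac{\sqrt{5}}{2}, and B = 1 - A = \frac{1}{2} + \frac{\sqrt{5}}{2}.
So c(n) = \left(\frac{1}{2} - \frac{\sqrt{5}}{2}\right)\left(1 + \sqrt{5}\right)^n + \left(\frac{1}{2} + \frac{\sqrt{5}}{2}\right)\left(1 - \sqrt{5}\right)^n.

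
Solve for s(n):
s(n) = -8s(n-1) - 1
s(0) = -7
First-order linear non-homogeneous.
Homogeneous solution: s_h(n) = A·(-8)^n.
Try constant particular solution s_p = K: K = -8K - 1 ⇒ K = - \frac{1}{9}.
General: s(n) = A·(-8)^n - \frac{1}{9}.
Apply s(0) = -7: A - \frac{1}{9} = -7 ⇒ A = - \frac{62}{9}.
So s(n) = - \frac{62 \left(-8\right)^{n}}{9} - \frac{1}{9}.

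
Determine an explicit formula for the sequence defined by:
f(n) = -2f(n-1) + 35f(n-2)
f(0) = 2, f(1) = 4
Characteristic equation: x² + 2x - 35 = 0, which factors as (x - (-7))(x - (5)) = 0.
Roots r₁ = -7, r₂ = 5 (distinct).
General solution: f(n) = A·(-7)^n + B·(5)^n.
From f(0) = 2: A + B = 2.
From f(1) = 4: -7A + 5B = 4.
Solving: A = \frac{1}{2}, B = \frac{3}{2}.
So f(n) = \frac{\left(-7\right)^{n}}{2} + \frac{3 \cdot 5^{n}}{2}.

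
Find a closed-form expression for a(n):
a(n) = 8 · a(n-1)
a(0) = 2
Pure geometric recurrence with ratio 8.
By induction a(n) = a(0) · (8)^n = 2 \cdot 8^{n}.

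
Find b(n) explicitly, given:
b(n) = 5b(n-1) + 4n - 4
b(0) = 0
First-order linear with linear forcing.
Homogeneous solution: b_h(n) = A·(5)^n.
Try particular b_p(n) = pn + q. Substituting:
  pn + q = 5(p(n-1) + q) + 4n - 4.
Matching the n-coefficient: p = 5p + 4 ⇒ p = -1.
Matching constants: q = -5p + 5q - 4 ⇒ q = - \frac{1}{4}.
General: b(n) = A·(5)^n - n - \frac{1}{4}.
Apply b(0) = 0: A - \frac{1}{4} = 0 ⇒ A = \frac{1}{4}.
So b(n) = \frac{5^{n}}{4} - n - \frac{1}{4}.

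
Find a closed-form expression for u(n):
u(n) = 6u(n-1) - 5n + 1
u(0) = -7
First-order linear with linear forcing.
Homogeneous solution: u_h(n) = A·(6)^n.
Try particular u_p(n) = pn + q. Substituting:
  pn + q = 6(p(n-1) + q) - 5n + 1.
Matching the n-coefficient: p = 6p - 5 ⇒ p = 1.
Matching constants: q = -6p + 6q + 1 ⇒ q = 1.
General: u(n) = A·(6)^n + n + 1.
Apply u(0) = -7: A + 1 = -7 ⇒ A = -8.
So u(n) = - 8 \cdot 6^{n} + n + 1.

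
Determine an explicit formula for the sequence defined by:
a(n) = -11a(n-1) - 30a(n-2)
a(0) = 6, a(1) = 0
Characteristic equation: x² + 11x + 30 = 0, which factors as (x - (-6))(x - (-5)) = 0.
Roots r₁ = -6, r₂ = -5 (distinct).
General solution: a(n) = A·(-6)^n + B·(-5)^n.
From a(0) = 6: A + B = 6.
From a(1) = 0: -6A - 5B = 0.
Solving: A = -30, B = 36.
So a(n) = 36 \left(-5\right)^{n} - 30 \left(-6\right)^{n}.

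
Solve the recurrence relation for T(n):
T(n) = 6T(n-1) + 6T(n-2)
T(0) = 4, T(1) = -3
Characteristic equation: x² - 6x - 6 = 0.
Discriminant Δ = (6)² + 4·(6) = 60.
Roots r₁,₂ = (6 ± √60)/2, so r₁ = 3 + \sqrt{15}, r₂ = 3 - \sqrt{15}.
General solution: T(n) = A·r₁^n + B·r₂^n.
From the initial conditions, A + B = 4 and r₁A + r₂B = -3.
Since r₁ - r₂ = √60: A = (-3 - (4)r₂)/√60 = 2 - \frac{\sqrt{15}}{2}, and B = 4 - A = \frac{\sqrt{15}}{2} + 2.
So T(n) = \left(2 - \frac{\sqrt{15}}{2}\right)\left(3 + \sqrt{15}\right)^n + \left(\frac{\sqrt{15}}{2} + 2\right)\left(3 - \sqrt{15}\right)^n.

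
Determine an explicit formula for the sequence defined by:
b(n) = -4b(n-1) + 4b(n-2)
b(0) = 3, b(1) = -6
Characteristic equation: x² + 4x - 4 = 0.
Discriminant Δ = (-4)² + 4·(4) = 32.
Roots r₁,₂ = (-4 ± √32)/2, so r₁ = -2 + 2 \sqrt{2}, r₂ = - 2 \sqrt{2} - 2.
General solution: b(n) = A·r₁^n + B·r₂^n.
From the initial conditions, A + B = 3 and r₁A + r₂B = -6.
Since r₁ - r₂ = √32: A = (-6 - (3)r₂)/√32 = \frac{3}{2}, and B = 3 - A = \frac{3}{2}.
So b(n) = \left(\frac{3}{2}\right)\left(-2 + 2 \sqrt{2}\right)^n + \left(\frac{3}{2}\right)\left(- 2 \sqrt{2} - 2\right)^n.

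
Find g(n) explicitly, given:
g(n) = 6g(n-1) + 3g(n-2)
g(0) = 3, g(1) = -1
Characteristic equation: x² - 6x - 3 = 0.
Discriminant Δ = (6)² + 4·(3) = 48.
Roots r₁,₂ = (6 ± √48)/2, so r₁ = 3 + 2 \sqrt{3}, r₂ = 3 - 2 \sqrt{3}.
General solution: g(n) = A·r₁^n + B·r₂^n.
From the initial conditions, A + B = 3 and r₁A + r₂B = -1.
Since r₁ - r₂ = √48: A = (-1 - (3)r₂)/√48 = \frac{3}{2} - \frac{5 \sqrt{3}}{6}, and B = 3 - A = \frac{5 \sqrt{3}}{6} + \frac{3}{2}.
So g(n) = \left(\frac{3}{2} - \frac{5 \sqrt{3}}{6}\right)\left(3 + 2 \sqrt{3}\right)^n + \left(\frac{5 \sqrt{3}}{6} + \frac{3}{2}\right)\left(3 - 2 \sqrt{3}\right)^n.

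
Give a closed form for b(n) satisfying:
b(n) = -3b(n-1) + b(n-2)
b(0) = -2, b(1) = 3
Characteristic equation: x² + 3x - 1 = 0.
Discriminant Δ = (-3)² + 4·(1) = 13.
Roots r₁,₂ = (-3 ± √13)/2, so r₁ = - \frac{3}{2} + \frac{\sqrt{13}}{2}, r₂ = - \frac{\sqrt{13}}{2} - \frac{3}{2}.
General solution: b(n) = A·r₁^n + B·r₂^n.
From the initial conditions, A + B = -2 and r₁A + r₂B = 3.
Since r₁ - r₂ = √13: A = (3 - (-2)r₂)/√13 = -1, and B = -2 - A = -1.
So b(n) = \left(-1\right)\left(- \frac{3}{2} + \frac{\sqrt{13}}{2}\right)^n + \left(-1\right)\left(- \frac{\sqrt{13}}{2} - \frac{3}{2}\right)^n.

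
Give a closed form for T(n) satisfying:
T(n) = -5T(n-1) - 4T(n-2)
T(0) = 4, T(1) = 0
Characteristic equation: x² + 5x + 4 = 0, which factors as (x - (-4))(x - (-1)) = 0.
Roots r₁ = -4, r₂ = -1 (distinct).
General solution: T(n) = A·(-4)^n + B·(-1)^n.
From T(0) = 4: A + B = 4.
From T(1) = 0: -4A - B = 0.
Solving: A = - \frac{4}{3}, B = \frac{16}{3}.
So T(n) = \frac{16 \left(-1\right)^{n}}{3} - \frac{4 \left(-4\right)^{n}}{3}.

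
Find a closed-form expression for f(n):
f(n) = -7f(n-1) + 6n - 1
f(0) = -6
First-order linear with linear forcing.
Homogeneous solution: f_h(n) = A·(-7)^n.
Try particular f_p(n) = pn + q. Substituting:
  pn + q = -7(p(n-1) + q) + 6n - 1.
Matching the n-coefficient: p = -7p + 6 ⇒ p = \frac{3}{4}.
Matching constants: q = 7p - 7q - 1 ⇒ q = \frac{17}{32}.
General: f(n) = A·(-7)^n + \frac{3 n}{4} + \frac{17}{32}.
Apply f(0) = -6: A + \frac{17}{32} = -6 ⇒ A = - \frac{209}{32}.
So f(n) = - \frac{209 \left(-7\right)^{n}}{32} + \frac{3 n}{4} + \frac{17}{32}.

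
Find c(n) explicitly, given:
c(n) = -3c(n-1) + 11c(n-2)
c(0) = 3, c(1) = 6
Characteristic equation: x² + 3x - 11 = 0.
Discriminant Δ = (-3)² + 4·(11) = 53.
Roots r₁,₂ = (-3 ± √53)/2, so r₁ = - \frac{3}{2} + \frac{\sqrt{53}}{2}, r₂ = - \frac{\sqrt{53}}{2} - \frac{3}{2}.
General solution: c(n) = A·r₁^n + B·r₂^n.
From the initial conditions, A + B = 3 and r₁A + r₂B = 6.
Since r₁ - r₂ = √53: A = (6 - (3)r₂)/√53 = \frac{21 \sqrt{53}}{106} + \frac{3}{2}, and B = 3 - A = \frac{3}{2} - \frac{21 \sqrt{53}}{106}.
So c(n) = \left(\frac{21 \sqrt{53}}{106} + \frac{3}{2}\right)\left(- \frac{3}{2} + \frac{\sqrt{53}}{2}\right)^n + \left(\frac{3}{2} - \frac{21 \sqrt{53}}{106}\right)\left(- \frac{\sqrt{53}}{2} - \frac{3}{2}\right)^n.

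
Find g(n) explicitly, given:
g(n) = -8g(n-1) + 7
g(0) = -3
First-order linear non-homogeneous.
Homogeneous solution: g_h(n) = A·(-8)^n.
Try constant particular solution g_p = K: K = -8K + 7 ⇒ K = \frac{7}{9}.
General: g(n) = A·(-8)^n + \frac{7}{9}.
Apply g(0) = -3: A + \frac{7}{9} = -3 ⇒ A = - \frac{34}{9}.
So g(n) = \frac{7}{9} - \frac{34 \left(-8\right)^{n}}{9}.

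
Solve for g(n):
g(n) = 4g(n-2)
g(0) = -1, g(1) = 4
Characteristic equation: x² - 4 = 0, which factors as (x - (2))(x - (-2)) = 0.
Roots r₁ = 2, r₂ = -2 (distinct).
General solution: g(n) = A·(2)^n + B·(-2)^n.
From g(0) = -1: A + B = -1.
From g(1) = 4: 2A - 2B = 4.
Solving: A = \frac{1}{2}, B = - \frac{3}{2}.
So g(n) = - \frac{3 \left(-2\right)^{n}}{2} + \frac{2^{n}}{2}.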